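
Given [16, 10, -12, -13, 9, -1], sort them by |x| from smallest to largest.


Compute absolute values:
  |16| = 16
  |10| = 10
  |-12| = 12
  |-13| = 13
  |9| = 9
  |-1| = 1
Absolute values in increasing order: 1 < 9 < 10 < 12 < 13 < 16
Listing the original numbers in that order gives the answer.
Final answer: [-1, 9, 10, -12, -13, 16]


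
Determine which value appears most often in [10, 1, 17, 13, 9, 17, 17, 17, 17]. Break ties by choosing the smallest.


Count the frequency of each value:
  1 appears 1 time(s)
  9 appears 1 time(s)
  10 appears 1 time(s)
  13 appears 1 time(s)
  17 appears 5 time(s)
Maximum frequency is 5.
Only 17 reaches that frequency, so it is the mode.
Final answer: 17


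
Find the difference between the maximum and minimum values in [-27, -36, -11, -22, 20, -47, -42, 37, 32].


Maximum value: 37
Minimum value: -47
Range = 37 - (-47) = 84
Final answer: 84


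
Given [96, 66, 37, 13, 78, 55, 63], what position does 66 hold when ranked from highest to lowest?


Sort descending: [96, 78, 66, 63, 55, 37, 13]
Find 66 in the sorted list.
66 is at position 3.
Final answer: 3


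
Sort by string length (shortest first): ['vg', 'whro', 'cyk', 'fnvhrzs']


Compute lengths:
  'vg' has length 2
  'whro' has length 4
  'cyk' has length 3
  'fnvhrzs' has length 7
Lengths in increasing order: 2 < 3 < 4 < 7
Listing the words in that order gives the answer.
Final answer: ['vg', 'cyk', 'whro', 'fnvhrzs']


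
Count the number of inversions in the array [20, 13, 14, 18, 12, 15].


For each element, count the later elements that are smaller than it:
  20 (index 0): smaller elements after it = [13, 14, 18, 12, 15] -> 5
  13 (index 1): smaller elements after it = [12] -> 1
  14 (index 2): smaller elements after it = [12] -> 1
  18 (index 3): smaller elements after it = [12, 15] -> 2
  12 (index 4): smaller elements after it = [] -> 0
Total inversions = 5 + 1 + 1 + 2 + 0 = 9
Final answer: 9


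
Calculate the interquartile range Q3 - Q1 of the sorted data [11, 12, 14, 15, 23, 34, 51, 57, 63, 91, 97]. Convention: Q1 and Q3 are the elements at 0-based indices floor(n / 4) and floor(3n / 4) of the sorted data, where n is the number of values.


The data has n = 11 elements.
Q1 index = floor(11 / 4) = floor(2.75) = 2; Q3 index = floor(3 * 11 / 4) = floor(8.25) = 8
Q1 = element at index 2 = 14
Q3 = element at index 8 = 63
IQR = 63 - 14 = 49
Final answer: 49


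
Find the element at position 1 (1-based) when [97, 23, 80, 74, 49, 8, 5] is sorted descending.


Sort descending: [97, 80, 74, 49, 23, 8, 5]
The 1st element (1-indexed) is at index 0.
Value = 97
Final answer: 97


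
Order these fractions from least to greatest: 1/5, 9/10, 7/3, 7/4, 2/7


Convert to decimal for comparison:
  1/5 = 0.2
  9/10 = 0.9
  7/3 = 2.3333
  7/4 = 1.75
  2/7 = 0.2857
Decimals in increasing order: 0.2 < 0.2857 < 0.9 < 1.75 < 2.3333
Writing each back as its fraction gives the sorted order.
Final answer: 1/5, 2/7, 9/10, 7/4, 7/3


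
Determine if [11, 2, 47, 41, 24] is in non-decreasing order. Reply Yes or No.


Check consecutive pairs:
  11 <= 2? False
  2 <= 47? True
  47 <= 41? False
  41 <= 24? False
3 consecutive pair(s) are out of order, so the list is not sorted.
Final answer: No


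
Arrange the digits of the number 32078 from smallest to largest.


The number 32078 has digits: 3, 2, 0, 7, 8
Sorted: 0, 2, 3, 7, 8
Joining the sorted digits gives the result.
Final answer: 02378


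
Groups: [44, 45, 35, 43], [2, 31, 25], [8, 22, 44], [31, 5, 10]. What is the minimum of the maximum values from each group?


Find max of each group:
  Group 1: [44, 45, 35, 43] -> max = 45
  Group 2: [2, 31, 25] -> max = 31
  Group 3: [8, 22, 44] -> max = 44
  Group 4: [31, 5, 10] -> max = 31
Maxes: [45, 31, 44, 31]
Minimum of maxes = 31
Final answer: 31


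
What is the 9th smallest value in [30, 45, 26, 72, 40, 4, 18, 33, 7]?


Sort ascending: [4, 7, 18, 26, 30, 33, 40, 45, 72]
The 9th element (1-indexed) is at index 8.
Value = 72
Final answer: 72


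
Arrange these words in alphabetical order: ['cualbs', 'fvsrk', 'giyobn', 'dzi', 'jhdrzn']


Compare strings character by character (the first differing letter decides):
  'cualbs' < 'dzi' since 'c' < 'd' at position 1
  'dzi' < 'fvsrk' since 'd' < 'f' at position 1
  'fvsrk' < 'giyobn' since 'f' < 'g' at position 1
  'giyobn' < 'jhdrzn' since 'g' < 'j' at position 1
Chaining these comparisons gives the alphabetical order.
Final answer: ['cualbs', 'dzi', 'fvsrk', 'giyobn', 'jhdrzn']


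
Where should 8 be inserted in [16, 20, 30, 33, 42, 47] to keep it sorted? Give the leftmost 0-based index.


List is sorted: [16, 20, 30, 33, 42, 47]
We need the leftmost position where 8 can be inserted, i.e. the first index whose element is >= 8 (or the end of the list if none is).
Binary search with low=0, high=6 (0-based indices):
  low=0, high=6, mid=3: a[3]=33 >= 8, so high = 3
  low=0, high=3, mid=1: a[1]=20 >= 8, so high = 1
  low=0, high=1, mid=0: a[0]=16 >= 8, so high = 0
Now low = high = 0, so the insertion index is 0.
Final answer: 0


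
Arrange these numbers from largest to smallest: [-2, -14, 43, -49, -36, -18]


Original list: [-2, -14, 43, -49, -36, -18]
Repeatedly take the largest remaining element:
  Remaining [-2, -14, 43, -49, -36, -18] -> largest is 43
  Remaining [-2, -14, -49, -36, -18] -> largest is -2
  Remaining [-14, -49, -36, -18] -> largest is -14
  Remaining [-49, -36, -18] -> largest is -18
  Remaining [-49, -36] -> largest is -36
  Remaining [-49] -> largest is -49
Collecting the picks in order gives the descending list.
Final answer: [43, -2, -14, -18, -36, -49]


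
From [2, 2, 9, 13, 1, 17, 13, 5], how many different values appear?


List all unique values:
Distinct values: [1, 2, 5, 9, 13, 17]
Count = 6
Final answer: 6


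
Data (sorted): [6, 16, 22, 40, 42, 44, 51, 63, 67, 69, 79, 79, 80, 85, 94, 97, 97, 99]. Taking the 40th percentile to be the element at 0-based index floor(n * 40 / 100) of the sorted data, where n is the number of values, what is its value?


The dataset has n = 18 elements.
Index = floor(18 * 40 / 100) = floor(720 / 100) = floor(7.2) = 7
Counting from index 0 in the sorted data, the element at index 7 is 63.
Final answer: 63


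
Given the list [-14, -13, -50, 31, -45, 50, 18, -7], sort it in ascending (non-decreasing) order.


Original list: [-14, -13, -50, 31, -45, 50, 18, -7]
Repeatedly take the smallest remaining element:
  Remaining [-14, -13, -50, 31, -45, 50, 18, -7] -> smallest is -50
  Remaining [-14, -13, 31, -45, 50, 18, -7] -> smallest is -45
  Remaining [-14, -13, 31, 50, 18, -7] -> smallest is -14
  Remaining [-13, 31, 50, 18, -7] -> smallest is -13
  Remaining [31, 50, 18, -7] -> smallest is -7
  Remaining [31, 50, 18] -> smallest is 18
  Remaining [31, 50] -> smallest is 31
  Remaining [50] -> smallest is 50
Collecting the picks in order gives the sorted list.
Final answer: [-50, -45, -14, -13, -7, 18, 31, 50]


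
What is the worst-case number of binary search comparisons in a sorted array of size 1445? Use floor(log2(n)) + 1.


Binary search halves the search space each step.
Maximum comparisons = floor(log2(1445)) + 1
log2(1445) = 10.4969
floor(log2(1445)) = 10, so 10 + 1 = 11
Final answer: 11


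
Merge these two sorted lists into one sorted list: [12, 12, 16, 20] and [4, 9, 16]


List A: [12, 12, 16, 20]
List B: [4, 9, 16]
Repeatedly compare the front elements and take the smaller:
  12 vs 4 -> take 4
  12 vs 9 -> take 9
  12 vs 16 -> take 12
  12 vs 16 -> take 12
  16 vs 16 -> take 16
  20 vs 16 -> take 16
  B is exhausted; append the rest of A: [20]
Final answer: [4, 9, 12, 12, 16, 16, 20]


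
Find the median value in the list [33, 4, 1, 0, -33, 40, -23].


First, sort the list: [-33, -23, 0, 1, 4, 33, 40]
The list has 7 elements (odd count).
The middle index is 3 (0-based), and the element there is 1.
Final answer: 1


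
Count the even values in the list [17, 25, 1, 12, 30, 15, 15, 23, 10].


Check each element:
  17 is odd
  25 is odd
  1 is odd
  12 is even
  30 is even
  15 is odd
  15 is odd
  23 is odd
  10 is even
Evens: [12, 30, 10]
Count of evens = 3
Final answer: 3


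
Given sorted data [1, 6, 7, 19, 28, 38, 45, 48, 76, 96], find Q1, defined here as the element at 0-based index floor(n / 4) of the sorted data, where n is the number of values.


The list has n = 10 elements.
Q1 index = floor(10 / 4) = floor(2.5) = 2
Counting from index 0 in the sorted data, the element at index 2 is 7.
Final answer: 7


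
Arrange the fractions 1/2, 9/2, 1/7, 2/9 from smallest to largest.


Convert to decimal for comparison:
  1/2 = 0.5
  9/2 = 4.5
  1/7 = 0.1429
  2/9 = 0.2222
Decimals in increasing order: 0.1429 < 0.2222 < 0.5 < 4.5
Writing each back as its fraction gives the sorted order.
Final answer: 1/7, 2/9, 1/2, 9/2


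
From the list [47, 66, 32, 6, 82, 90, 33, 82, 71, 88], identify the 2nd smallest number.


Sort ascending: [6, 32, 33, 47, 66, 71, 82, 82, 88, 90]
The 2nd element (1-indexed) is at index 1.
Value = 32
Final answer: 32


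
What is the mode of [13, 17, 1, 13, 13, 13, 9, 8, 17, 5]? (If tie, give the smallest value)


Count the frequency of each value:
  1 appears 1 time(s)
  5 appears 1 time(s)
  8 appears 1 time(s)
  9 appears 1 time(s)
  13 appears 4 time(s)
  17 appears 2 time(s)
Maximum frequency is 4.
Only 13 reaches that frequency, so it is the mode.
Final answer: 13


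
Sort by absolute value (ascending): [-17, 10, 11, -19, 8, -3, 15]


Compute absolute values:
  |-17| = 17
  |10| = 10
  |11| = 11
  |-19| = 19
  |8| = 8
  |-3| = 3
  |15| = 15
Absolute values in increasing order: 3 < 8 < 10 < 11 < 15 < 17 < 19
Listing the original numbers in that order gives the answer.
Final answer: [-3, 8, 10, 11, 15, -17, -19]


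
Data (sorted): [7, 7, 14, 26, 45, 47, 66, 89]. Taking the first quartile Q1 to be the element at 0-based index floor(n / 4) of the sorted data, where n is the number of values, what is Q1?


The list has n = 8 elements.
Q1 index = floor(8 / 4) = floor(2) = 2
Counting from index 0 in the sorted data, the element at index 2 is 14.
Final answer: 14


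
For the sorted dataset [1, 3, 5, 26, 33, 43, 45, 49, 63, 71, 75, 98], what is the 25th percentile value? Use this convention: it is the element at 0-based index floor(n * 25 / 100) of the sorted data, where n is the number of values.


The dataset has n = 12 elements.
Index = floor(12 * 25 / 100) = floor(300 / 100) = floor(3) = 3
Counting from index 0 in the sorted data, the element at index 3 is 26.
Final answer: 26


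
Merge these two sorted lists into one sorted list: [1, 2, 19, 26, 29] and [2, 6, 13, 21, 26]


List A: [1, 2, 19, 26, 29]
List B: [2, 6, 13, 21, 26]
Repeatedly compare the front elements and take the smaller:
  1 vs 2 -> take 1
  2 vs 2 -> take 2
  19 vs 2 -> take 2
  19 vs 6 -> take 6
  19 vs 13 -> take 13
  19 vs 21 -> take 19
  26 vs 21 -> take 21
  26 vs 26 -> take 26
  29 vs 26 -> take 26
  B is exhausted; append the rest of A: [29]
Final answer: [1, 2, 2, 6, 13, 19, 21, 26, 26, 29]


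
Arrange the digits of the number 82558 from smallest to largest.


The number 82558 has digits: 8, 2, 5, 5, 8
Sorted: 2, 5, 5, 8, 8
Joining the sorted digits gives the result.
Final answer: 25588


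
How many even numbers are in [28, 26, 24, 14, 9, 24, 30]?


Check each element:
  28 is even
  26 is even
  24 is even
  14 is even
  9 is odd
  24 is even
  30 is even
Evens: [28, 26, 24, 14, 24, 30]
Count of evens = 6
Final answer: 6


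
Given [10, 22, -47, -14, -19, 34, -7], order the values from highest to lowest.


Original list: [10, 22, -47, -14, -19, 34, -7]
Repeatedly take the largest remaining element:
  Remaining [10, 22, -47, -14, -19, 34, -7] -> largest is 34
  Remaining [10, 22, -47, -14, -19, -7] -> largest is 22
  Remaining [10, -47, -14, -19, -7] -> largest is 10
  Remaining [-47, -14, -19, -7] -> largest is -7
  Remaining [-47, -14, -19] -> largest is -14
  Remaining [-47, -19] -> largest is -19
  Remaining [-47] -> largest is -47
Collecting the picks in order gives the descending list.
Final answer: [34, 22, 10, -7, -14, -19, -47]


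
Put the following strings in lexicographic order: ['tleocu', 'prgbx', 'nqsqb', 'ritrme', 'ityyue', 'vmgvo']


Compare strings character by character (the first differing letter decides):
  'ityyue' < 'nqsqb' since 'i' < 'n' at position 1
  'nqsqb' < 'prgbx' since 'n' < 'p' at position 1
  'prgbx' < 'ritrme' since 'p' < 'r' at position 1
  'ritrme' < 'tleocu' since 'r' < 't' at position 1
  'tleocu' < 'vmgvo' since 't' < 'v' at position 1
Chaining these comparisons gives the alphabetical order.
Final answer: ['ityyue', 'nqsqb', 'prgbx', 'ritrme', 'tleocu', 'vmgvo']


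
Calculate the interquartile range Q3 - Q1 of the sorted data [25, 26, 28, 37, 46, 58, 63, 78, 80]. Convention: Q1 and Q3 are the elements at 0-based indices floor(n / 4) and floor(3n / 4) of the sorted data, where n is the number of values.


The data has n = 9 elements.
Q1 index = floor(9 / 4) = floor(2.25) = 2; Q3 index = floor(3 * 9 / 4) = floor(6.75) = 6
Q1 = element at index 2 = 28
Q3 = element at index 6 = 63
IQR = 63 - 28 = 35
Final answer: 35


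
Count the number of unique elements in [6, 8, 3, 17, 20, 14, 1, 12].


List all unique values:
Distinct values: [1, 3, 6, 8, 12, 14, 17, 20]
Count = 8
Final answer: 8


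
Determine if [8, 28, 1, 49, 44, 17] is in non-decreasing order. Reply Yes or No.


Check consecutive pairs:
  8 <= 28? True
  28 <= 1? False
  1 <= 49? True
  49 <= 44? False
  44 <= 17? False
3 consecutive pair(s) are out of order, so the list is not sorted.
Final answer: No


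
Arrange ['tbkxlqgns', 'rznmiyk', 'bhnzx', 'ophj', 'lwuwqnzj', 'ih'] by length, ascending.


Compute lengths:
  'tbkxlqgns' has length 9
  'rznmiyk' has length 7
  'bhnzx' has length 5
  'ophj' has length 4
  'lwuwqnzj' has length 8
  'ih' has length 2
Lengths in increasing order: 2 < 4 < 5 < 7 < 8 < 9
Listing the words in that order gives the answer.
Final answer: ['ih', 'ophj', 'bhnzx', 'rznmiyk', 'lwuwqnzj', 'tbkxlqgns']


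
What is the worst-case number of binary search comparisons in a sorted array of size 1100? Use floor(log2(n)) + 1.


Binary search halves the search space each step.
Maximum comparisons = floor(log2(1100)) + 1
log2(1100) = 10.1033
floor(log2(1100)) = 10, so 10 + 1 = 11
Final answer: 11


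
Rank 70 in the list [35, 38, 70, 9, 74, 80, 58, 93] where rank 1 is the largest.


Sort descending: [93, 80, 74, 70, 58, 38, 35, 9]
Find 70 in the sorted list.
70 is at position 4.
Final answer: 4


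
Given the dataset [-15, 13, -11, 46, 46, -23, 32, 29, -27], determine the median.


First, sort the list: [-27, -23, -15, -11, 13, 29, 32, 46, 46]
The list has 9 elements (odd count).
The middle index is 4 (0-based), and the element there is 13.
Final answer: 13


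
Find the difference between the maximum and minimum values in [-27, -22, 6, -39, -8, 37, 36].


Maximum value: 37
Minimum value: -39
Range = 37 - (-39) = 76
Final answer: 76


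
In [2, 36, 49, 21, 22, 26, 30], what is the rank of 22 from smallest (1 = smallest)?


Sort ascending: [2, 21, 22, 26, 30, 36, 49]
Find 22 in the sorted list.
22 is at position 3 (1-indexed).
Final answer: 3


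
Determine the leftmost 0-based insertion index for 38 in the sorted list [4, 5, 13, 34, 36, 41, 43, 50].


List is sorted: [4, 5, 13, 34, 36, 41, 43, 50]
We need the leftmost position where 38 can be inserted, i.e. the first index whose element is >= 38 (or the end of the list if none is).
Binary search with low=0, high=8 (0-based indices):
  low=0, high=8, mid=4: a[4]=36 < 38, so low = 5
  low=5, high=8, mid=6: a[6]=43 >= 38, so high = 6
  low=5, high=6, mid=5: a[5]=41 >= 38, so high = 5
Now low = high = 5, so the insertion index is 5.
Final answer: 5


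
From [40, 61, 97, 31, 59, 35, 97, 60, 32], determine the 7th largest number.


Sort descending: [97, 97, 61, 60, 59, 40, 35, 32, 31]
The 7th element (1-indexed) is at index 6.
Value = 35
Final answer: 35


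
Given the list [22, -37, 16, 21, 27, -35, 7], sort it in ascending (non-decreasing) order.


Original list: [22, -37, 16, 21, 27, -35, 7]
Repeatedly take the smallest remaining element:
  Remaining [22, -37, 16, 21, 27, -35, 7] -> smallest is -37
  Remaining [22, 16, 21, 27, -35, 7] -> smallest is -35
  Remaining [22, 16, 21, 27, 7] -> smallest is 7
  Remaining [22, 16, 21, 27] -> smallest is 16
  Remaining [22, 21, 27] -> smallest is 21
  Remaining [22, 27] -> smallest is 22
  Remaining [27] -> smallest is 27
Collecting the picks in order gives the sorted list.
Final answer: [-37, -35, 7, 16, 21, 22, 27]


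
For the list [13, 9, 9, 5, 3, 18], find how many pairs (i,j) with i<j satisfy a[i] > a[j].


For each element, count the later elements that are smaller than it:
  13 (index 0): smaller elements after it = [9, 9, 5, 3] -> 4
  9 (index 1): smaller elements after it = [5, 3] -> 2
  9 (index 2): smaller elements after it = [5, 3] -> 2
  5 (index 3): smaller elements after it = [3] -> 1
  3 (index 4): smaller elements after it = [] -> 0
Total inversions = 4 + 2 + 2 + 1 + 0 = 9
Final answer: 9


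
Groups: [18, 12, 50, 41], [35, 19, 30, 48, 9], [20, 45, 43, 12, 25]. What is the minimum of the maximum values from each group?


Find max of each group:
  Group 1: [18, 12, 50, 41] -> max = 50
  Group 2: [35, 19, 30, 48, 9] -> max = 48
  Group 3: [20, 45, 43, 12, 25] -> max = 45
Maxes: [50, 48, 45]
Minimum of maxes = 45
Final answer: 45


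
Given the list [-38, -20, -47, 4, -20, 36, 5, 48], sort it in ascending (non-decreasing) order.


Original list: [-38, -20, -47, 4, -20, 36, 5, 48]
Repeatedly take the smallest remaining element:
  Remaining [-38, -20, -47, 4, -20, 36, 5, 48] -> smallest is -47
  Remaining [-38, -20, 4, -20, 36, 5, 48] -> smallest is -38
  Remaining [-20, 4, -20, 36, 5, 48] -> smallest is -20
  Remaining [4, -20, 36, 5, 48] -> smallest is -20
  Remaining [4, 36, 5, 48] -> smallest is 4
  Remaining [36, 5, 48] -> smallest is 5
  Remaining [36, 48] -> smallest is 36
  Remaining [48] -> smallest is 48
Collecting the picks in order gives the sorted list.
Final answer: [-47, -38, -20, -20, 4, 5, 36, 48]


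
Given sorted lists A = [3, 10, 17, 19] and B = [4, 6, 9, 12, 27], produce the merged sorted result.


List A: [3, 10, 17, 19]
List B: [4, 6, 9, 12, 27]
Repeatedly compare the front elements and take the smaller:
  3 vs 4 -> take 3
  10 vs 4 -> take 4
  10 vs 6 -> take 6
  10 vs 9 -> take 9
  10 vs 12 -> take 10
  17 vs 12 -> take 12
  17 vs 27 -> take 17
  19 vs 27 -> take 19
  A is exhausted; append the rest of B: [27]
Final answer: [3, 4, 6, 9, 10, 12, 17, 19, 27]


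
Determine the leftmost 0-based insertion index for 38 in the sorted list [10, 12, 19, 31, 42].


List is sorted: [10, 12, 19, 31, 42]
We need the leftmost position where 38 can be inserted, i.e. the first index whose element is >= 38 (or the end of the list if none is).
Binary search with low=0, high=5 (0-based indices):
  low=0, high=5, mid=2: a[2]=19 < 38, so low = 3
  low=3, high=5, mid=4: a[4]=42 >= 38, so high = 4
  low=3, high=4, mid=3: a[3]=31 < 38, so low = 4
Now low = high = 4, so the insertion index is 4.
Final answer: 4


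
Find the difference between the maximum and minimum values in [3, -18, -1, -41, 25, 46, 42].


Maximum value: 46
Minimum value: -41
Range = 46 - (-41) = 87
Final answer: 87


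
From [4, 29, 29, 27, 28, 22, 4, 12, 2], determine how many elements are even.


Check each element:
  4 is even
  29 is odd
  29 is odd
  27 is odd
  28 is even
  22 is even
  4 is even
  12 is even
  2 is even
Evens: [4, 28, 22, 4, 12, 2]
Count of evens = 6
Final answer: 6


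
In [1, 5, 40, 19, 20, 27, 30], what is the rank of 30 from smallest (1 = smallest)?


Sort ascending: [1, 5, 19, 20, 27, 30, 40]
Find 30 in the sorted list.
30 is at position 6 (1-indexed).
Final answer: 6


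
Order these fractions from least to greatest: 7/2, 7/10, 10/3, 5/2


Convert to decimal for comparison:
  7/2 = 3.5
  7/10 = 0.7
  10/3 = 3.3333
  5/2 = 2.5
Decimals in increasing order: 0.7 < 2.5 < 3.3333 < 3.5
Writing each back as its fraction gives the sorted order.
Final answer: 7/10, 5/2, 10/3, 7/2


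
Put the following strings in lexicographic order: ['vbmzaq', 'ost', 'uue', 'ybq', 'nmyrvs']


Compare strings character by character (the first differing letter decides):
  'nmyrvs' < 'ost' since 'n' < 'o' at position 1
  'ost' < 'uue' since 'o' < 'u' at position 1
  'uue' < 'vbmzaq' since 'u' < 'v' at position 1
  'vbmzaq' < 'ybq' since 'v' < 'y' at position 1
Chaining these comparisons gives the alphabetical order.
Final answer: ['nmyrvs', 'ost', 'uue', 'vbmzaq', 'ybq']


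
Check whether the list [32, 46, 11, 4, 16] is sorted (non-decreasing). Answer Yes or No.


Check consecutive pairs:
  32 <= 46? True
  46 <= 11? False
  11 <= 4? False
  4 <= 16? True
2 consecutive pair(s) are out of order, so the list is not sorted.
Final answer: No


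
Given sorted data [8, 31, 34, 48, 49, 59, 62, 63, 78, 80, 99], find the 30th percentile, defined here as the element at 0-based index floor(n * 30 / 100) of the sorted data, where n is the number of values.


The dataset has n = 11 elements.
Index = floor(11 * 30 / 100) = floor(330 / 100) = floor(3.3) = 3
Counting from index 0 in the sorted data, the element at index 3 is 48.
Final answer: 48


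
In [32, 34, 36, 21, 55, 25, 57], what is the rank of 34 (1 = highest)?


Sort descending: [57, 55, 36, 34, 32, 25, 21]
Find 34 in the sorted list.
34 is at position 4.
Final answer: 4


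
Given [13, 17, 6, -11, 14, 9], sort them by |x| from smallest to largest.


Compute absolute values:
  |13| = 13
  |17| = 17
  |6| = 6
  |-11| = 11
  |14| = 14
  |9| = 9
Absolute values in increasing order: 6 < 9 < 11 < 13 < 14 < 17
Listing the original numbers in that order gives the answer.
Final answer: [6, 9, -11, 13, 14, 17]


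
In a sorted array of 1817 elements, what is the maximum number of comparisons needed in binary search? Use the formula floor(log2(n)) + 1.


Binary search halves the search space each step.
Maximum comparisons = floor(log2(1817)) + 1
log2(1817) = 10.8273
floor(log2(1817)) = 10, so 10 + 1 = 11
Final answer: 11


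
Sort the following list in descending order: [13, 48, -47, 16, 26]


Original list: [13, 48, -47, 16, 26]
Repeatedly take the largest remaining element:
  Remaining [13, 48, -47, 16, 26] -> largest is 48
  Remaining [13, -47, 16, 26] -> largest is 26
  Remaining [13, -47, 16] -> largest is 16
  Remaining [13, -47] -> largest is 13
  Remaining [-47] -> largest is -47
Collecting the picks in order gives the descending list.
Final answer: [48, 26, 16, 13, -47]


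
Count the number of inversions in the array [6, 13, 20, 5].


For each element, count the later elements that are smaller than it:
  6 (index 0): smaller elements after it = [5] -> 1
  13 (index 1): smaller elements after it = [5] -> 1
  20 (index 2): smaller elements after it = [5] -> 1
Total inversions = 1 + 1 + 1 = 3
Final answer: 3


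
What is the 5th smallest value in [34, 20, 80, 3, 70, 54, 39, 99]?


Sort ascending: [3, 20, 34, 39, 54, 70, 80, 99]
The 5th element (1-indexed) is at index 4.
Value = 54
Final answer: 54


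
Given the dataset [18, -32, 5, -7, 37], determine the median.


First, sort the list: [-32, -7, 5, 18, 37]
The list has 5 elements (odd count).
The middle index is 2 (0-based), and the element there is 5.
Final answer: 5


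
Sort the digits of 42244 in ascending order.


The number 42244 has digits: 4, 2, 2, 4, 4
Sorted: 2, 2, 4, 4, 4
Joining the sorted digits gives the result.
Final answer: 22444


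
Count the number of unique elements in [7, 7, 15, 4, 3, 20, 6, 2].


List all unique values:
Distinct values: [2, 3, 4, 6, 7, 15, 20]
Count = 7
Final answer: 7


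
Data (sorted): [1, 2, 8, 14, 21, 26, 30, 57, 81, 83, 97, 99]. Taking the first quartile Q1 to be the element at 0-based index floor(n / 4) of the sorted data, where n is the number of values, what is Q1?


The list has n = 12 elements.
Q1 index = floor(12 / 4) = floor(3) = 3
Counting from index 0 in the sorted data, the element at index 3 is 14.
Final answer: 14


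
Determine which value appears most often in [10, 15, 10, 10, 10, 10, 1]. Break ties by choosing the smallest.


Count the frequency of each value:
  1 appears 1 time(s)
  10 appears 5 time(s)
  15 appears 1 time(s)
Maximum frequency is 5.
Only 10 reaches that frequency, so it is the mode.
Final answer: 10


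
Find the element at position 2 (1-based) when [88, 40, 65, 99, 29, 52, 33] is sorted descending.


Sort descending: [99, 88, 65, 52, 40, 33, 29]
The 2nd element (1-indexed) is at index 1.
Value = 88
Final answer: 88


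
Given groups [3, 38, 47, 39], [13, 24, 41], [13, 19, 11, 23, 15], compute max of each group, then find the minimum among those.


Find max of each group:
  Group 1: [3, 38, 47, 39] -> max = 47
  Group 2: [13, 24, 41] -> max = 41
  Group 3: [13, 19, 11, 23, 15] -> max = 23
Maxes: [47, 41, 23]
Minimum of maxes = 23
Final answer: 23


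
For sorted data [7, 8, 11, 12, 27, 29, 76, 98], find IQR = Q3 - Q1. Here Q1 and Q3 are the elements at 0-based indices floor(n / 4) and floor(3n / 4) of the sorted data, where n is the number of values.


The data has n = 8 elements.
Q1 index = floor(8 / 4) = floor(2) = 2; Q3 index = floor(3 * 8 / 4) = floor(6) = 6
Q1 = element at index 2 = 11
Q3 = element at index 6 = 76
IQR = 76 - 11 = 65
Final answer: 65


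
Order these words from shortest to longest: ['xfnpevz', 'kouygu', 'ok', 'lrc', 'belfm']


Compute lengths:
  'xfnpevz' has length 7
  'kouygu' has length 6
  'ok' has length 2
  'lrc' has length 3
  'belfm' has length 5
Lengths in increasing order: 2 < 3 < 5 < 6 < 7
Listing the words in that order gives the answer.
Final answer: ['ok', 'lrc', 'belfm', 'kouygu', 'xfnpevz']


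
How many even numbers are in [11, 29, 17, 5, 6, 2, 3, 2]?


Check each element:
  11 is odd
  29 is odd
  17 is odd
  5 is odd
  6 is even
  2 is even
  3 is odd
  2 is even
Evens: [6, 2, 2]
Count of evens = 3
Final answer: 3


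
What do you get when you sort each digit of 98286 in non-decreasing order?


The number 98286 has digits: 9, 8, 2, 8, 6
Sorted: 2, 6, 8, 8, 9
Joining the sorted digits gives the result.
Final answer: 26889


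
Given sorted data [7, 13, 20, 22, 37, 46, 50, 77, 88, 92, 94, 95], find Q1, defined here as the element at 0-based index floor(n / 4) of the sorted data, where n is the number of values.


The list has n = 12 elements.
Q1 index = floor(12 / 4) = floor(3) = 3
Counting from index 0 in the sorted data, the element at index 3 is 22.
Final answer: 22


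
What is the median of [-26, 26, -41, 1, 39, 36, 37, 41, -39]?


First, sort the list: [-41, -39, -26, 1, 26, 36, 37, 39, 41]
The list has 9 elements (odd count).
The middle index is 4 (0-based), and the element there is 26.
Final answer: 26


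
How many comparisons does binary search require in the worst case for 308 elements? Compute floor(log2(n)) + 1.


Binary search halves the search space each step.
Maximum comparisons = floor(log2(308)) + 1
log2(308) = 8.2668
floor(log2(308)) = 8, so 8 + 1 = 9
Final answer: 9


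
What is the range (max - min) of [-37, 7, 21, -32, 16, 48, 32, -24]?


Maximum value: 48
Minimum value: -37
Range = 48 - (-37) = 85
Final answer: 85


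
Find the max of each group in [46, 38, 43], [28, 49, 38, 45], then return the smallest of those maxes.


Find max of each group:
  Group 1: [46, 38, 43] -> max = 46
  Group 2: [28, 49, 38, 45] -> max = 49
Maxes: [46, 49]
Minimum of maxes = 46
Final answer: 46


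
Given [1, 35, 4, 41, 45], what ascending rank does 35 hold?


Sort ascending: [1, 4, 35, 41, 45]
Find 35 in the sorted list.
35 is at position 3 (1-indexed).
Final answer: 3


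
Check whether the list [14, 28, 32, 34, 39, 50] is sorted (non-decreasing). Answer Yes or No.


Check consecutive pairs:
  14 <= 28? True
  28 <= 32? True
  32 <= 34? True
  34 <= 39? True
  39 <= 50? True
Every consecutive pair is in order, so the list is non-decreasing.
Final answer: Yes


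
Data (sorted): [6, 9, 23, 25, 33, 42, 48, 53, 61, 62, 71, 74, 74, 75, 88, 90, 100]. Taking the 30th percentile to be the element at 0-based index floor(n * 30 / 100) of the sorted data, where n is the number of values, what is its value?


The dataset has n = 17 elements.
Index = floor(17 * 30 / 100) = floor(510 / 100) = floor(5.1) = 5
Counting from index 0 in the sorted data, the element at index 5 is 42.
Final answer: 42


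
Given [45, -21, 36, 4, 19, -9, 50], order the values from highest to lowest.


Original list: [45, -21, 36, 4, 19, -9, 50]
Repeatedly take the largest remaining element:
  Remaining [45, -21, 36, 4, 19, -9, 50] -> largest is 50
  Remaining [45, -21, 36, 4, 19, -9] -> largest is 45
  Remaining [-21, 36, 4, 19, -9] -> largest is 36
  Remaining [-21, 4, 19, -9] -> largest is 19
  Remaining [-21, 4, -9] -> largest is 4
  Remaining [-21, -9] -> largest is -9
  Remaining [-21] -> largest is -21
Collecting the picks in order gives the descending list.
Final answer: [50, 45, 36, 19, 4, -9, -21]


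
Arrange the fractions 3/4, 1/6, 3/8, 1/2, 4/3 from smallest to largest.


Convert to decimal for comparison:
  3/4 = 0.75
  1/6 = 0.1667
  3/8 = 0.375
  1/2 = 0.5
  4/3 = 1.3333
Decimals in increasing order: 0.1667 < 0.375 < 0.5 < 0.75 < 1.3333
Writing each back as its fraction gives the sorted order.
Final answer: 1/6, 3/8, 1/2, 3/4, 4/3


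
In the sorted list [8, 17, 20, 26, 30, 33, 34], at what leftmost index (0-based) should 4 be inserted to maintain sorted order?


List is sorted: [8, 17, 20, 26, 30, 33, 34]
We need the leftmost position where 4 can be inserted, i.e. the first index whose element is >= 4 (or the end of the list if none is).
Binary search with low=0, high=7 (0-based indices):
  low=0, high=7, mid=3: a[3]=26 >= 4, so high = 3
  low=0, high=3, mid=1: a[1]=17 >= 4, so high = 1
  low=0, high=1, mid=0: a[0]=8 >= 4, so high = 0
Now low = high = 0, so the insertion index is 0.
Final answer: 0


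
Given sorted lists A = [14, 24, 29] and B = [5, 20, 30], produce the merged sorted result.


List A: [14, 24, 29]
List B: [5, 20, 30]
Repeatedly compare the front elements and take the smaller:
  14 vs 5 -> take 5
  14 vs 20 -> take 14
  24 vs 20 -> take 20
  24 vs 30 -> take 24
  29 vs 30 -> take 29
  A is exhausted; append the rest of B: [30]
Final answer: [5, 14, 20, 24, 29, 30]


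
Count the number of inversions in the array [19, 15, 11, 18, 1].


For each element, count the later elements that are smaller than it:
  19 (index 0): smaller elements after it = [15, 11, 18, 1] -> 4
  15 (index 1): smaller elements after it = [11, 1] -> 2
  11 (index 2): smaller elements after it = [1] -> 1
  18 (index 3): smaller elements after it = [1] -> 1
Total inversions = 4 + 2 + 1 + 1 = 8
Final answer: 8


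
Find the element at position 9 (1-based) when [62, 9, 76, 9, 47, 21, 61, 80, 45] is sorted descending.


Sort descending: [80, 76, 62, 61, 47, 45, 21, 9, 9]
The 9th element (1-indexed) is at index 8.
Value = 9
Final answer: 9


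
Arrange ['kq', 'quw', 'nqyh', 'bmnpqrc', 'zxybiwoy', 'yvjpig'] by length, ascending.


Compute lengths:
  'kq' has length 2
  'quw' has length 3
  'nqyh' has length 4
  'bmnpqrc' has length 7
  'zxybiwoy' has length 8
  'yvjpig' has length 6
Lengths in increasing order: 2 < 3 < 4 < 6 < 7 < 8
Listing the words in that order gives the answer.
Final answer: ['kq', 'quw', 'nqyh', 'yvjpig', 'bmnpqrc', 'zxybiwoy']


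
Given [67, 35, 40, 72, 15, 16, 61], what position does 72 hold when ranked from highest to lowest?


Sort descending: [72, 67, 61, 40, 35, 16, 15]
Find 72 in the sorted list.
72 is at position 1.
Final answer: 1


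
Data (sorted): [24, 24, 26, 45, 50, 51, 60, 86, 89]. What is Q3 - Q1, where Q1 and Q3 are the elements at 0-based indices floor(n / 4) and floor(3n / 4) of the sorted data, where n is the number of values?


The data has n = 9 elements.
Q1 index = floor(9 / 4) = floor(2.25) = 2; Q3 index = floor(3 * 9 / 4) = floor(6.75) = 6
Q1 = element at index 2 = 26
Q3 = element at index 6 = 60
IQR = 60 - 26 = 34
Final answer: 34


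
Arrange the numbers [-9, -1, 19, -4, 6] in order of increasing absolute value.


Compute absolute values:
  |-9| = 9
  |-1| = 1
  |19| = 19
  |-4| = 4
  |6| = 6
Absolute values in increasing order: 1 < 4 < 6 < 9 < 19
Listing the original numbers in that order gives the answer.
Final answer: [-1, -4, 6, -9, 19]


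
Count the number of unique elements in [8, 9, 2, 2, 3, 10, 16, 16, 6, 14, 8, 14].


List all unique values:
Distinct values: [2, 3, 6, 8, 9, 10, 14, 16]
Count = 8
Final answer: 8


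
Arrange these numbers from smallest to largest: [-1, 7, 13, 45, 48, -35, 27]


Original list: [-1, 7, 13, 45, 48, -35, 27]
Repeatedly take the smallest remaining element:
  Remaining [-1, 7, 13, 45, 48, -35, 27] -> smallest is -35
  Remaining [-1, 7, 13, 45, 48, 27] -> smallest is -1
  Remaining [7, 13, 45, 48, 27] -> smallest is 7
  Remaining [13, 45, 48, 27] -> smallest is 13
  Remaining [45, 48, 27] -> smallest is 27
  Remaining [45, 48] -> smallest is 45
  Remaining [48] -> smallest is 48
Collecting the picks in order gives the sorted list.
Final answer: [-35, -1, 7, 13, 27, 45, 48]


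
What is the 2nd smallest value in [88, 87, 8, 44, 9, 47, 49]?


Sort ascending: [8, 9, 44, 47, 49, 87, 88]
The 2nd element (1-indexed) is at index 1.
Value = 9
Final answer: 9


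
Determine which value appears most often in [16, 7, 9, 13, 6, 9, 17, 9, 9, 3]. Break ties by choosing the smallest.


Count the frequency of each value:
  3 appears 1 time(s)
  6 appears 1 time(s)
  7 appears 1 time(s)
  9 appears 4 time(s)
  13 appears 1 time(s)
  16 appears 1 time(s)
  17 appears 1 time(s)
Maximum frequency is 4.
Only 9 reaches that frequency, so it is the mode.
Final answer: 9


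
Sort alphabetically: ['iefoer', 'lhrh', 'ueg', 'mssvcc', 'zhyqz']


Compare strings character by character (the first differing letter decides):
  'iefoer' < 'lhrh' since 'i' < 'l' at position 1
  'lhrh' < 'mssvcc' since 'l' < 'm' at position 1
  'mssvcc' < 'ueg' since 'm' < 'u' at position 1
  'ueg' < 'zhyqz' since 'u' < 'z' at position 1
Chaining these comparisons gives the alphabetical order.
Final answer: ['iefoer', 'lhrh', 'mssvcc', 'ueg', 'zhyqz']


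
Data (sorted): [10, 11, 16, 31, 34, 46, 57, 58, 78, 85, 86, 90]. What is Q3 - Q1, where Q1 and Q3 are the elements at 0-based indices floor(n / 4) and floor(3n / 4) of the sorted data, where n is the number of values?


The data has n = 12 elements.
Q1 index = floor(12 / 4) = floor(3) = 3; Q3 index = floor(3 * 12 / 4) = floor(9) = 9
Q1 = element at index 3 = 31
Q3 = element at index 9 = 85
IQR = 85 - 31 = 54
Final answer: 54


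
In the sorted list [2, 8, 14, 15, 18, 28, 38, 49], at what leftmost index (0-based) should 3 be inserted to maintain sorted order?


List is sorted: [2, 8, 14, 15, 18, 28, 38, 49]
We need the leftmost position where 3 can be inserted, i.e. the first index whose element is >= 3 (or the end of the list if none is).
Binary search with low=0, high=8 (0-based indices):
  low=0, high=8, mid=4: a[4]=18 >= 3, so high = 4
  low=0, high=4, mid=2: a[2]=14 >= 3, so high = 2
  low=0, high=2, mid=1: a[1]=8 >= 3, so high = 1
  low=0, high=1, mid=0: a[0]=2 < 3, so low = 1
Now low = high = 1, so the insertion index is 1.
Final answer: 1


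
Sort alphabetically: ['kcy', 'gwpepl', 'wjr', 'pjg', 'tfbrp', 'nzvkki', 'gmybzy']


Compare strings character by character (the first differing letter decides):
  'gmybzy' < 'gwpepl' since 'm' < 'w' at position 2
  'gwpepl' < 'kcy' since 'g' < 'k' at position 1
  'kcy' < 'nzvkki' since 'k' < 'n' at position 1
  'nzvkki' < 'pjg' since 'n' < 'p' at position 1
  'pjg' < 'tfbrp' since 'p' < 't' at position 1
  'tfbrp' < 'wjr' since 't' < 'w' at position 1
Chaining these comparisons gives the alphabetical order.
Final answer: ['gmybzy', 'gwpepl', 'kcy', 'nzvkki', 'pjg', 'tfbrp', 'wjr']


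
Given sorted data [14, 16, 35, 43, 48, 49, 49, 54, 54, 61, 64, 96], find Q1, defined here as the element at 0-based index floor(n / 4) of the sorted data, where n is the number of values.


The list has n = 12 elements.
Q1 index = floor(12 / 4) = floor(3) = 3
Counting from index 0 in the sorted data, the element at index 3 is 43.
Final answer: 43


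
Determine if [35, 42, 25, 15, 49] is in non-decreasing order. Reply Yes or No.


Check consecutive pairs:
  35 <= 42? True
  42 <= 25? False
  25 <= 15? False
  15 <= 49? True
2 consecutive pair(s) are out of order, so the list is not sorted.
Final answer: No


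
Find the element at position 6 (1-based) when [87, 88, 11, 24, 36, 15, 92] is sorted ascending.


Sort ascending: [11, 15, 24, 36, 87, 88, 92]
The 6th element (1-indexed) is at index 5.
Value = 88
Final answer: 88


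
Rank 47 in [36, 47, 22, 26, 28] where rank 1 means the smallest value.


Sort ascending: [22, 26, 28, 36, 47]
Find 47 in the sorted list.
47 is at position 5 (1-indexed).
Final answer: 5


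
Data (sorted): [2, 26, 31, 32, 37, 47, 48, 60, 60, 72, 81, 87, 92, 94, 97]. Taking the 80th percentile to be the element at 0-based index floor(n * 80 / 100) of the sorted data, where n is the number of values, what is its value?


The dataset has n = 15 elements.
Index = floor(15 * 80 / 100) = floor(1200 / 100) = floor(12) = 12
Counting from index 0 in the sorted data, the element at index 12 is 92.
Final answer: 92


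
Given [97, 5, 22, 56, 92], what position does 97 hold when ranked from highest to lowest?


Sort descending: [97, 92, 56, 22, 5]
Find 97 in the sorted list.
97 is at position 1.
Final answer: 1


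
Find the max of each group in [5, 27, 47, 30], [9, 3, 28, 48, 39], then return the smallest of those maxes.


Find max of each group:
  Group 1: [5, 27, 47, 30] -> max = 47
  Group 2: [9, 3, 28, 48, 39] -> max = 48
Maxes: [47, 48]
Minimum of maxes = 47
Final answer: 47


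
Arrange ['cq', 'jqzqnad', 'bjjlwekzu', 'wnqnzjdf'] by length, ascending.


Compute lengths:
  'cq' has length 2
  'jqzqnad' has length 7
  'bjjlwekzu' has length 9
  'wnqnzjdf' has length 8
Lengths in increasing order: 2 < 7 < 8 < 9
Listing the words in that order gives the answer.
Final answer: ['cq', 'jqzqnad', 'wnqnzjdf', 'bjjlwekzu']


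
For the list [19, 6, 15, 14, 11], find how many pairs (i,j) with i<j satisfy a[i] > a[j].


For each element, count the later elements that are smaller than it:
  19 (index 0): smaller elements after it = [6, 15, 14, 11] -> 4
  6 (index 1): smaller elements after it = [] -> 0
  15 (index 2): smaller elements after it = [14, 11] -> 2
  14 (index 3): smaller elements after it = [11] -> 1
Total inversions = 4 + 0 + 2 + 1 = 7
Final answer: 7


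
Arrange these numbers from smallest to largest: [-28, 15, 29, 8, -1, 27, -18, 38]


Original list: [-28, 15, 29, 8, -1, 27, -18, 38]
Repeatedly take the smallest remaining element:
  Remaining [-28, 15, 29, 8, -1, 27, -18, 38] -> smallest is -28
  Remaining [15, 29, 8, -1, 27, -18, 38] -> smallest is -18
  Remaining [15, 29, 8, -1, 27, 38] -> smallest is -1
  Remaining [15, 29, 8, 27, 38] -> smallest is 8
  Remaining [15, 29, 27, 38] -> smallest is 15
  Remaining [29, 27, 38] -> smallest is 27
  Remaining [29, 38] -> smallest is 29
  Remaining [38] -> smallest is 38
Collecting the picks in order gives the sorted list.
Final answer: [-28, -18, -1, 8, 15, 27, 29, 38]


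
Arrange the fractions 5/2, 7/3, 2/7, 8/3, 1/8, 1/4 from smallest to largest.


Convert to decimal for comparison:
  5/2 = 2.5
  7/3 = 2.3333
  2/7 = 0.2857
  8/3 = 2.6667
  1/8 = 0.125
  1/4 = 0.25
Decimals in increasing order: 0.125 < 0.25 < 0.2857 < 2.3333 < 2.5 < 2.6667
Writing each back as its fraction gives the sorted order.
Final answer: 1/8, 1/4, 2/7, 7/3, 5/2, 8/3
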